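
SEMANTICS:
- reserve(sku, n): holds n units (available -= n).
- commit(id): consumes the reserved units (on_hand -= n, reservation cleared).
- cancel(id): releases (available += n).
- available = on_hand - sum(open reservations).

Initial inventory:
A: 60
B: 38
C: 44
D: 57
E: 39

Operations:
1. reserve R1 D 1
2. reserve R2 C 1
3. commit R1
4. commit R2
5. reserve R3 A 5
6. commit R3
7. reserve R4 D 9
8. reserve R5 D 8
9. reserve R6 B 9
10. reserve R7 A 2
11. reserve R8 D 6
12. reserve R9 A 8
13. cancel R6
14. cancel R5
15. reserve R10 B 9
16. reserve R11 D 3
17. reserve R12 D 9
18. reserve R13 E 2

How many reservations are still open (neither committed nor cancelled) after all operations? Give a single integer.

Answer: 8

Derivation:
Step 1: reserve R1 D 1 -> on_hand[A=60 B=38 C=44 D=57 E=39] avail[A=60 B=38 C=44 D=56 E=39] open={R1}
Step 2: reserve R2 C 1 -> on_hand[A=60 B=38 C=44 D=57 E=39] avail[A=60 B=38 C=43 D=56 E=39] open={R1,R2}
Step 3: commit R1 -> on_hand[A=60 B=38 C=44 D=56 E=39] avail[A=60 B=38 C=43 D=56 E=39] open={R2}
Step 4: commit R2 -> on_hand[A=60 B=38 C=43 D=56 E=39] avail[A=60 B=38 C=43 D=56 E=39] open={}
Step 5: reserve R3 A 5 -> on_hand[A=60 B=38 C=43 D=56 E=39] avail[A=55 B=38 C=43 D=56 E=39] open={R3}
Step 6: commit R3 -> on_hand[A=55 B=38 C=43 D=56 E=39] avail[A=55 B=38 C=43 D=56 E=39] open={}
Step 7: reserve R4 D 9 -> on_hand[A=55 B=38 C=43 D=56 E=39] avail[A=55 B=38 C=43 D=47 E=39] open={R4}
Step 8: reserve R5 D 8 -> on_hand[A=55 B=38 C=43 D=56 E=39] avail[A=55 B=38 C=43 D=39 E=39] open={R4,R5}
Step 9: reserve R6 B 9 -> on_hand[A=55 B=38 C=43 D=56 E=39] avail[A=55 B=29 C=43 D=39 E=39] open={R4,R5,R6}
Step 10: reserve R7 A 2 -> on_hand[A=55 B=38 C=43 D=56 E=39] avail[A=53 B=29 C=43 D=39 E=39] open={R4,R5,R6,R7}
Step 11: reserve R8 D 6 -> on_hand[A=55 B=38 C=43 D=56 E=39] avail[A=53 B=29 C=43 D=33 E=39] open={R4,R5,R6,R7,R8}
Step 12: reserve R9 A 8 -> on_hand[A=55 B=38 C=43 D=56 E=39] avail[A=45 B=29 C=43 D=33 E=39] open={R4,R5,R6,R7,R8,R9}
Step 13: cancel R6 -> on_hand[A=55 B=38 C=43 D=56 E=39] avail[A=45 B=38 C=43 D=33 E=39] open={R4,R5,R7,R8,R9}
Step 14: cancel R5 -> on_hand[A=55 B=38 C=43 D=56 E=39] avail[A=45 B=38 C=43 D=41 E=39] open={R4,R7,R8,R9}
Step 15: reserve R10 B 9 -> on_hand[A=55 B=38 C=43 D=56 E=39] avail[A=45 B=29 C=43 D=41 E=39] open={R10,R4,R7,R8,R9}
Step 16: reserve R11 D 3 -> on_hand[A=55 B=38 C=43 D=56 E=39] avail[A=45 B=29 C=43 D=38 E=39] open={R10,R11,R4,R7,R8,R9}
Step 17: reserve R12 D 9 -> on_hand[A=55 B=38 C=43 D=56 E=39] avail[A=45 B=29 C=43 D=29 E=39] open={R10,R11,R12,R4,R7,R8,R9}
Step 18: reserve R13 E 2 -> on_hand[A=55 B=38 C=43 D=56 E=39] avail[A=45 B=29 C=43 D=29 E=37] open={R10,R11,R12,R13,R4,R7,R8,R9}
Open reservations: ['R10', 'R11', 'R12', 'R13', 'R4', 'R7', 'R8', 'R9'] -> 8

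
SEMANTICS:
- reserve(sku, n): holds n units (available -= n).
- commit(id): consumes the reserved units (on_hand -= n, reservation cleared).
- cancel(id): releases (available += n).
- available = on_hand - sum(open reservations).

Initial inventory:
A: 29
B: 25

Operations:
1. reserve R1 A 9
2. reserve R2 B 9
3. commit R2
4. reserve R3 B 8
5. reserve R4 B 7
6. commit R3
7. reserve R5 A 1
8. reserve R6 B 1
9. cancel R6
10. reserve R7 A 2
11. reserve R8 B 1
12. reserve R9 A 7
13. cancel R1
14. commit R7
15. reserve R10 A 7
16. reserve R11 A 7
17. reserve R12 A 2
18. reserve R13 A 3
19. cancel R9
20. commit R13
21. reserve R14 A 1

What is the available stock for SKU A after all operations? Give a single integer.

Step 1: reserve R1 A 9 -> on_hand[A=29 B=25] avail[A=20 B=25] open={R1}
Step 2: reserve R2 B 9 -> on_hand[A=29 B=25] avail[A=20 B=16] open={R1,R2}
Step 3: commit R2 -> on_hand[A=29 B=16] avail[A=20 B=16] open={R1}
Step 4: reserve R3 B 8 -> on_hand[A=29 B=16] avail[A=20 B=8] open={R1,R3}
Step 5: reserve R4 B 7 -> on_hand[A=29 B=16] avail[A=20 B=1] open={R1,R3,R4}
Step 6: commit R3 -> on_hand[A=29 B=8] avail[A=20 B=1] open={R1,R4}
Step 7: reserve R5 A 1 -> on_hand[A=29 B=8] avail[A=19 B=1] open={R1,R4,R5}
Step 8: reserve R6 B 1 -> on_hand[A=29 B=8] avail[A=19 B=0] open={R1,R4,R5,R6}
Step 9: cancel R6 -> on_hand[A=29 B=8] avail[A=19 B=1] open={R1,R4,R5}
Step 10: reserve R7 A 2 -> on_hand[A=29 B=8] avail[A=17 B=1] open={R1,R4,R5,R7}
Step 11: reserve R8 B 1 -> on_hand[A=29 B=8] avail[A=17 B=0] open={R1,R4,R5,R7,R8}
Step 12: reserve R9 A 7 -> on_hand[A=29 B=8] avail[A=10 B=0] open={R1,R4,R5,R7,R8,R9}
Step 13: cancel R1 -> on_hand[A=29 B=8] avail[A=19 B=0] open={R4,R5,R7,R8,R9}
Step 14: commit R7 -> on_hand[A=27 B=8] avail[A=19 B=0] open={R4,R5,R8,R9}
Step 15: reserve R10 A 7 -> on_hand[A=27 B=8] avail[A=12 B=0] open={R10,R4,R5,R8,R9}
Step 16: reserve R11 A 7 -> on_hand[A=27 B=8] avail[A=5 B=0] open={R10,R11,R4,R5,R8,R9}
Step 17: reserve R12 A 2 -> on_hand[A=27 B=8] avail[A=3 B=0] open={R10,R11,R12,R4,R5,R8,R9}
Step 18: reserve R13 A 3 -> on_hand[A=27 B=8] avail[A=0 B=0] open={R10,R11,R12,R13,R4,R5,R8,R9}
Step 19: cancel R9 -> on_hand[A=27 B=8] avail[A=7 B=0] open={R10,R11,R12,R13,R4,R5,R8}
Step 20: commit R13 -> on_hand[A=24 B=8] avail[A=7 B=0] open={R10,R11,R12,R4,R5,R8}
Step 21: reserve R14 A 1 -> on_hand[A=24 B=8] avail[A=6 B=0] open={R10,R11,R12,R14,R4,R5,R8}
Final available[A] = 6

Answer: 6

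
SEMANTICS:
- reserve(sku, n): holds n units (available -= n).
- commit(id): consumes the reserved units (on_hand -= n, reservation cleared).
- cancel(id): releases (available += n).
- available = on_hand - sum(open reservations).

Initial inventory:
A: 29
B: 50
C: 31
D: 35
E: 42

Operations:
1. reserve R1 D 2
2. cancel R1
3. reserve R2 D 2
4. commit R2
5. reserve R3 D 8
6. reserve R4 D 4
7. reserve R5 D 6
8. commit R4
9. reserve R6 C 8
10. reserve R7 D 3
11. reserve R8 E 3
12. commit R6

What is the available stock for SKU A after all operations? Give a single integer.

Step 1: reserve R1 D 2 -> on_hand[A=29 B=50 C=31 D=35 E=42] avail[A=29 B=50 C=31 D=33 E=42] open={R1}
Step 2: cancel R1 -> on_hand[A=29 B=50 C=31 D=35 E=42] avail[A=29 B=50 C=31 D=35 E=42] open={}
Step 3: reserve R2 D 2 -> on_hand[A=29 B=50 C=31 D=35 E=42] avail[A=29 B=50 C=31 D=33 E=42] open={R2}
Step 4: commit R2 -> on_hand[A=29 B=50 C=31 D=33 E=42] avail[A=29 B=50 C=31 D=33 E=42] open={}
Step 5: reserve R3 D 8 -> on_hand[A=29 B=50 C=31 D=33 E=42] avail[A=29 B=50 C=31 D=25 E=42] open={R3}
Step 6: reserve R4 D 4 -> on_hand[A=29 B=50 C=31 D=33 E=42] avail[A=29 B=50 C=31 D=21 E=42] open={R3,R4}
Step 7: reserve R5 D 6 -> on_hand[A=29 B=50 C=31 D=33 E=42] avail[A=29 B=50 C=31 D=15 E=42] open={R3,R4,R5}
Step 8: commit R4 -> on_hand[A=29 B=50 C=31 D=29 E=42] avail[A=29 B=50 C=31 D=15 E=42] open={R3,R5}
Step 9: reserve R6 C 8 -> on_hand[A=29 B=50 C=31 D=29 E=42] avail[A=29 B=50 C=23 D=15 E=42] open={R3,R5,R6}
Step 10: reserve R7 D 3 -> on_hand[A=29 B=50 C=31 D=29 E=42] avail[A=29 B=50 C=23 D=12 E=42] open={R3,R5,R6,R7}
Step 11: reserve R8 E 3 -> on_hand[A=29 B=50 C=31 D=29 E=42] avail[A=29 B=50 C=23 D=12 E=39] open={R3,R5,R6,R7,R8}
Step 12: commit R6 -> on_hand[A=29 B=50 C=23 D=29 E=42] avail[A=29 B=50 C=23 D=12 E=39] open={R3,R5,R7,R8}
Final available[A] = 29

Answer: 29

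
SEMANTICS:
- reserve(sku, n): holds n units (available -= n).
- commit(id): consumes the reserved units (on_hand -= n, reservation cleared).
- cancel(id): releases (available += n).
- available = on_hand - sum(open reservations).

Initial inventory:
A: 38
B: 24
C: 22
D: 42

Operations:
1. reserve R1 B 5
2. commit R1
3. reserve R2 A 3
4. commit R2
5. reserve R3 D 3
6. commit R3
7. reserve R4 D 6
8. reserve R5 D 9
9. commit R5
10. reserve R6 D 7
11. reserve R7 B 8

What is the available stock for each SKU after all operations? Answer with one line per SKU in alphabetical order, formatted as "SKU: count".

Answer: A: 35
B: 11
C: 22
D: 17

Derivation:
Step 1: reserve R1 B 5 -> on_hand[A=38 B=24 C=22 D=42] avail[A=38 B=19 C=22 D=42] open={R1}
Step 2: commit R1 -> on_hand[A=38 B=19 C=22 D=42] avail[A=38 B=19 C=22 D=42] open={}
Step 3: reserve R2 A 3 -> on_hand[A=38 B=19 C=22 D=42] avail[A=35 B=19 C=22 D=42] open={R2}
Step 4: commit R2 -> on_hand[A=35 B=19 C=22 D=42] avail[A=35 B=19 C=22 D=42] open={}
Step 5: reserve R3 D 3 -> on_hand[A=35 B=19 C=22 D=42] avail[A=35 B=19 C=22 D=39] open={R3}
Step 6: commit R3 -> on_hand[A=35 B=19 C=22 D=39] avail[A=35 B=19 C=22 D=39] open={}
Step 7: reserve R4 D 6 -> on_hand[A=35 B=19 C=22 D=39] avail[A=35 B=19 C=22 D=33] open={R4}
Step 8: reserve R5 D 9 -> on_hand[A=35 B=19 C=22 D=39] avail[A=35 B=19 C=22 D=24] open={R4,R5}
Step 9: commit R5 -> on_hand[A=35 B=19 C=22 D=30] avail[A=35 B=19 C=22 D=24] open={R4}
Step 10: reserve R6 D 7 -> on_hand[A=35 B=19 C=22 D=30] avail[A=35 B=19 C=22 D=17] open={R4,R6}
Step 11: reserve R7 B 8 -> on_hand[A=35 B=19 C=22 D=30] avail[A=35 B=11 C=22 D=17] open={R4,R6,R7}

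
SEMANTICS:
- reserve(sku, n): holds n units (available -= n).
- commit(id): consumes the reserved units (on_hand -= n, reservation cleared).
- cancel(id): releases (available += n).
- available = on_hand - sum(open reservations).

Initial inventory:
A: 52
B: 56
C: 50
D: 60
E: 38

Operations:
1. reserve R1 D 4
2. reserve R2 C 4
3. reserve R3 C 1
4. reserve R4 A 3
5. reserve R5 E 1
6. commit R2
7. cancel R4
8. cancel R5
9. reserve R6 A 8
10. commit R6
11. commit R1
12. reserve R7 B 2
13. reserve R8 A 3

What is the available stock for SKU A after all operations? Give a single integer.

Answer: 41

Derivation:
Step 1: reserve R1 D 4 -> on_hand[A=52 B=56 C=50 D=60 E=38] avail[A=52 B=56 C=50 D=56 E=38] open={R1}
Step 2: reserve R2 C 4 -> on_hand[A=52 B=56 C=50 D=60 E=38] avail[A=52 B=56 C=46 D=56 E=38] open={R1,R2}
Step 3: reserve R3 C 1 -> on_hand[A=52 B=56 C=50 D=60 E=38] avail[A=52 B=56 C=45 D=56 E=38] open={R1,R2,R3}
Step 4: reserve R4 A 3 -> on_hand[A=52 B=56 C=50 D=60 E=38] avail[A=49 B=56 C=45 D=56 E=38] open={R1,R2,R3,R4}
Step 5: reserve R5 E 1 -> on_hand[A=52 B=56 C=50 D=60 E=38] avail[A=49 B=56 C=45 D=56 E=37] open={R1,R2,R3,R4,R5}
Step 6: commit R2 -> on_hand[A=52 B=56 C=46 D=60 E=38] avail[A=49 B=56 C=45 D=56 E=37] open={R1,R3,R4,R5}
Step 7: cancel R4 -> on_hand[A=52 B=56 C=46 D=60 E=38] avail[A=52 B=56 C=45 D=56 E=37] open={R1,R3,R5}
Step 8: cancel R5 -> on_hand[A=52 B=56 C=46 D=60 E=38] avail[A=52 B=56 C=45 D=56 E=38] open={R1,R3}
Step 9: reserve R6 A 8 -> on_hand[A=52 B=56 C=46 D=60 E=38] avail[A=44 B=56 C=45 D=56 E=38] open={R1,R3,R6}
Step 10: commit R6 -> on_hand[A=44 B=56 C=46 D=60 E=38] avail[A=44 B=56 C=45 D=56 E=38] open={R1,R3}
Step 11: commit R1 -> on_hand[A=44 B=56 C=46 D=56 E=38] avail[A=44 B=56 C=45 D=56 E=38] open={R3}
Step 12: reserve R7 B 2 -> on_hand[A=44 B=56 C=46 D=56 E=38] avail[A=44 B=54 C=45 D=56 E=38] open={R3,R7}
Step 13: reserve R8 A 3 -> on_hand[A=44 B=56 C=46 D=56 E=38] avail[A=41 B=54 C=45 D=56 E=38] open={R3,R7,R8}
Final available[A] = 41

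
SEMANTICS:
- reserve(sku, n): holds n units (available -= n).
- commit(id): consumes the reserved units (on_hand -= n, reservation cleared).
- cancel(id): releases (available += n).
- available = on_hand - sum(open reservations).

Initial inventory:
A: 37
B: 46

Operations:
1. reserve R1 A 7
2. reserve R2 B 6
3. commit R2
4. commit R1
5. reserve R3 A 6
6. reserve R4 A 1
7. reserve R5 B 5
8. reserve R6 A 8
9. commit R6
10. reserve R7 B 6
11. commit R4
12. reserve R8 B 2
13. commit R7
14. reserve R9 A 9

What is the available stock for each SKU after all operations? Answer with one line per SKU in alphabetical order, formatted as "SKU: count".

Step 1: reserve R1 A 7 -> on_hand[A=37 B=46] avail[A=30 B=46] open={R1}
Step 2: reserve R2 B 6 -> on_hand[A=37 B=46] avail[A=30 B=40] open={R1,R2}
Step 3: commit R2 -> on_hand[A=37 B=40] avail[A=30 B=40] open={R1}
Step 4: commit R1 -> on_hand[A=30 B=40] avail[A=30 B=40] open={}
Step 5: reserve R3 A 6 -> on_hand[A=30 B=40] avail[A=24 B=40] open={R3}
Step 6: reserve R4 A 1 -> on_hand[A=30 B=40] avail[A=23 B=40] open={R3,R4}
Step 7: reserve R5 B 5 -> on_hand[A=30 B=40] avail[A=23 B=35] open={R3,R4,R5}
Step 8: reserve R6 A 8 -> on_hand[A=30 B=40] avail[A=15 B=35] open={R3,R4,R5,R6}
Step 9: commit R6 -> on_hand[A=22 B=40] avail[A=15 B=35] open={R3,R4,R5}
Step 10: reserve R7 B 6 -> on_hand[A=22 B=40] avail[A=15 B=29] open={R3,R4,R5,R7}
Step 11: commit R4 -> on_hand[A=21 B=40] avail[A=15 B=29] open={R3,R5,R7}
Step 12: reserve R8 B 2 -> on_hand[A=21 B=40] avail[A=15 B=27] open={R3,R5,R7,R8}
Step 13: commit R7 -> on_hand[A=21 B=34] avail[A=15 B=27] open={R3,R5,R8}
Step 14: reserve R9 A 9 -> on_hand[A=21 B=34] avail[A=6 B=27] open={R3,R5,R8,R9}

Answer: A: 6
B: 27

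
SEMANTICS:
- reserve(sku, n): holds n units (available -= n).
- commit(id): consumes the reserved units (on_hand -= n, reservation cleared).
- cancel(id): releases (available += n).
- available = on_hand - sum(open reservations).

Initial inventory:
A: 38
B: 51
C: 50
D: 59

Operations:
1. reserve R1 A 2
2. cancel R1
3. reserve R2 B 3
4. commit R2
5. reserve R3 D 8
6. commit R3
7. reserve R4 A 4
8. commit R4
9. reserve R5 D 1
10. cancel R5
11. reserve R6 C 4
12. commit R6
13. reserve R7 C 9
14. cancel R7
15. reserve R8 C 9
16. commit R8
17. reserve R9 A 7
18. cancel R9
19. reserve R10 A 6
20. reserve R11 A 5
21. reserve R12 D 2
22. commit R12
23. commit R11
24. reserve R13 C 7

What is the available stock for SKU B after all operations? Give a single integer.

Answer: 48

Derivation:
Step 1: reserve R1 A 2 -> on_hand[A=38 B=51 C=50 D=59] avail[A=36 B=51 C=50 D=59] open={R1}
Step 2: cancel R1 -> on_hand[A=38 B=51 C=50 D=59] avail[A=38 B=51 C=50 D=59] open={}
Step 3: reserve R2 B 3 -> on_hand[A=38 B=51 C=50 D=59] avail[A=38 B=48 C=50 D=59] open={R2}
Step 4: commit R2 -> on_hand[A=38 B=48 C=50 D=59] avail[A=38 B=48 C=50 D=59] open={}
Step 5: reserve R3 D 8 -> on_hand[A=38 B=48 C=50 D=59] avail[A=38 B=48 C=50 D=51] open={R3}
Step 6: commit R3 -> on_hand[A=38 B=48 C=50 D=51] avail[A=38 B=48 C=50 D=51] open={}
Step 7: reserve R4 A 4 -> on_hand[A=38 B=48 C=50 D=51] avail[A=34 B=48 C=50 D=51] open={R4}
Step 8: commit R4 -> on_hand[A=34 B=48 C=50 D=51] avail[A=34 B=48 C=50 D=51] open={}
Step 9: reserve R5 D 1 -> on_hand[A=34 B=48 C=50 D=51] avail[A=34 B=48 C=50 D=50] open={R5}
Step 10: cancel R5 -> on_hand[A=34 B=48 C=50 D=51] avail[A=34 B=48 C=50 D=51] open={}
Step 11: reserve R6 C 4 -> on_hand[A=34 B=48 C=50 D=51] avail[A=34 B=48 C=46 D=51] open={R6}
Step 12: commit R6 -> on_hand[A=34 B=48 C=46 D=51] avail[A=34 B=48 C=46 D=51] open={}
Step 13: reserve R7 C 9 -> on_hand[A=34 B=48 C=46 D=51] avail[A=34 B=48 C=37 D=51] open={R7}
Step 14: cancel R7 -> on_hand[A=34 B=48 C=46 D=51] avail[A=34 B=48 C=46 D=51] open={}
Step 15: reserve R8 C 9 -> on_hand[A=34 B=48 C=46 D=51] avail[A=34 B=48 C=37 D=51] open={R8}
Step 16: commit R8 -> on_hand[A=34 B=48 C=37 D=51] avail[A=34 B=48 C=37 D=51] open={}
Step 17: reserve R9 A 7 -> on_hand[A=34 B=48 C=37 D=51] avail[A=27 B=48 C=37 D=51] open={R9}
Step 18: cancel R9 -> on_hand[A=34 B=48 C=37 D=51] avail[A=34 B=48 C=37 D=51] open={}
Step 19: reserve R10 A 6 -> on_hand[A=34 B=48 C=37 D=51] avail[A=28 B=48 C=37 D=51] open={R10}
Step 20: reserve R11 A 5 -> on_hand[A=34 B=48 C=37 D=51] avail[A=23 B=48 C=37 D=51] open={R10,R11}
Step 21: reserve R12 D 2 -> on_hand[A=34 B=48 C=37 D=51] avail[A=23 B=48 C=37 D=49] open={R10,R11,R12}
Step 22: commit R12 -> on_hand[A=34 B=48 C=37 D=49] avail[A=23 B=48 C=37 D=49] open={R10,R11}
Step 23: commit R11 -> on_hand[A=29 B=48 C=37 D=49] avail[A=23 B=48 C=37 D=49] open={R10}
Step 24: reserve R13 C 7 -> on_hand[A=29 B=48 C=37 D=49] avail[A=23 B=48 C=30 D=49] open={R10,R13}
Final available[B] = 48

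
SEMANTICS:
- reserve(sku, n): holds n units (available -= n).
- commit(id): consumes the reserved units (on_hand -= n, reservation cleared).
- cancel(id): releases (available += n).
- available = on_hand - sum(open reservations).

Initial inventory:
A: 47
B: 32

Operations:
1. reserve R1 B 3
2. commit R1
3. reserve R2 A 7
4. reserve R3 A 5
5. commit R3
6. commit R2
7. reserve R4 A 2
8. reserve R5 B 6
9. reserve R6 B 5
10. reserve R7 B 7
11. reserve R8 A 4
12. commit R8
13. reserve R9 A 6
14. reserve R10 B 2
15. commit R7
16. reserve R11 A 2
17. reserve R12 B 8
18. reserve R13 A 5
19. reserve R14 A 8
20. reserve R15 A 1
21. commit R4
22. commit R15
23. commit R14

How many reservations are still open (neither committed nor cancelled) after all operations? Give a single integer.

Step 1: reserve R1 B 3 -> on_hand[A=47 B=32] avail[A=47 B=29] open={R1}
Step 2: commit R1 -> on_hand[A=47 B=29] avail[A=47 B=29] open={}
Step 3: reserve R2 A 7 -> on_hand[A=47 B=29] avail[A=40 B=29] open={R2}
Step 4: reserve R3 A 5 -> on_hand[A=47 B=29] avail[A=35 B=29] open={R2,R3}
Step 5: commit R3 -> on_hand[A=42 B=29] avail[A=35 B=29] open={R2}
Step 6: commit R2 -> on_hand[A=35 B=29] avail[A=35 B=29] open={}
Step 7: reserve R4 A 2 -> on_hand[A=35 B=29] avail[A=33 B=29] open={R4}
Step 8: reserve R5 B 6 -> on_hand[A=35 B=29] avail[A=33 B=23] open={R4,R5}
Step 9: reserve R6 B 5 -> on_hand[A=35 B=29] avail[A=33 B=18] open={R4,R5,R6}
Step 10: reserve R7 B 7 -> on_hand[A=35 B=29] avail[A=33 B=11] open={R4,R5,R6,R7}
Step 11: reserve R8 A 4 -> on_hand[A=35 B=29] avail[A=29 B=11] open={R4,R5,R6,R7,R8}
Step 12: commit R8 -> on_hand[A=31 B=29] avail[A=29 B=11] open={R4,R5,R6,R7}
Step 13: reserve R9 A 6 -> on_hand[A=31 B=29] avail[A=23 B=11] open={R4,R5,R6,R7,R9}
Step 14: reserve R10 B 2 -> on_hand[A=31 B=29] avail[A=23 B=9] open={R10,R4,R5,R6,R7,R9}
Step 15: commit R7 -> on_hand[A=31 B=22] avail[A=23 B=9] open={R10,R4,R5,R6,R9}
Step 16: reserve R11 A 2 -> on_hand[A=31 B=22] avail[A=21 B=9] open={R10,R11,R4,R5,R6,R9}
Step 17: reserve R12 B 8 -> on_hand[A=31 B=22] avail[A=21 B=1] open={R10,R11,R12,R4,R5,R6,R9}
Step 18: reserve R13 A 5 -> on_hand[A=31 B=22] avail[A=16 B=1] open={R10,R11,R12,R13,R4,R5,R6,R9}
Step 19: reserve R14 A 8 -> on_hand[A=31 B=22] avail[A=8 B=1] open={R10,R11,R12,R13,R14,R4,R5,R6,R9}
Step 20: reserve R15 A 1 -> on_hand[A=31 B=22] avail[A=7 B=1] open={R10,R11,R12,R13,R14,R15,R4,R5,R6,R9}
Step 21: commit R4 -> on_hand[A=29 B=22] avail[A=7 B=1] open={R10,R11,R12,R13,R14,R15,R5,R6,R9}
Step 22: commit R15 -> on_hand[A=28 B=22] avail[A=7 B=1] open={R10,R11,R12,R13,R14,R5,R6,R9}
Step 23: commit R14 -> on_hand[A=20 B=22] avail[A=7 B=1] open={R10,R11,R12,R13,R5,R6,R9}
Open reservations: ['R10', 'R11', 'R12', 'R13', 'R5', 'R6', 'R9'] -> 7

Answer: 7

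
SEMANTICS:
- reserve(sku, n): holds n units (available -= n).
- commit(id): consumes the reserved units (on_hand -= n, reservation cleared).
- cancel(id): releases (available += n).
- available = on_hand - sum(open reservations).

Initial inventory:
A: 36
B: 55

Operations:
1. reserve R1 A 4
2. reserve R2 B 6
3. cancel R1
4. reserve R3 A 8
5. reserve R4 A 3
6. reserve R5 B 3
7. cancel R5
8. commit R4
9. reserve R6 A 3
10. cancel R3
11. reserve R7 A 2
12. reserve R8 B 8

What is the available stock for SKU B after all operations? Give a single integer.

Step 1: reserve R1 A 4 -> on_hand[A=36 B=55] avail[A=32 B=55] open={R1}
Step 2: reserve R2 B 6 -> on_hand[A=36 B=55] avail[A=32 B=49] open={R1,R2}
Step 3: cancel R1 -> on_hand[A=36 B=55] avail[A=36 B=49] open={R2}
Step 4: reserve R3 A 8 -> on_hand[A=36 B=55] avail[A=28 B=49] open={R2,R3}
Step 5: reserve R4 A 3 -> on_hand[A=36 B=55] avail[A=25 B=49] open={R2,R3,R4}
Step 6: reserve R5 B 3 -> on_hand[A=36 B=55] avail[A=25 B=46] open={R2,R3,R4,R5}
Step 7: cancel R5 -> on_hand[A=36 B=55] avail[A=25 B=49] open={R2,R3,R4}
Step 8: commit R4 -> on_hand[A=33 B=55] avail[A=25 B=49] open={R2,R3}
Step 9: reserve R6 A 3 -> on_hand[A=33 B=55] avail[A=22 B=49] open={R2,R3,R6}
Step 10: cancel R3 -> on_hand[A=33 B=55] avail[A=30 B=49] open={R2,R6}
Step 11: reserve R7 A 2 -> on_hand[A=33 B=55] avail[A=28 B=49] open={R2,R6,R7}
Step 12: reserve R8 B 8 -> on_hand[A=33 B=55] avail[A=28 B=41] open={R2,R6,R7,R8}
Final available[B] = 41

Answer: 41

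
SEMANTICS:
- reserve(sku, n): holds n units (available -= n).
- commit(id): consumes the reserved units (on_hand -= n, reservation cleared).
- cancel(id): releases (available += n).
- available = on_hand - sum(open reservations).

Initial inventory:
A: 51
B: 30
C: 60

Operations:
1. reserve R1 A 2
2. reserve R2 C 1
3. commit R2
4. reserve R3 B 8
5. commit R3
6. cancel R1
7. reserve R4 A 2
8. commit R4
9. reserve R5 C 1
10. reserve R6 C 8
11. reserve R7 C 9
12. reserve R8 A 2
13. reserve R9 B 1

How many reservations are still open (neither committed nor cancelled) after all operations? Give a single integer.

Answer: 5

Derivation:
Step 1: reserve R1 A 2 -> on_hand[A=51 B=30 C=60] avail[A=49 B=30 C=60] open={R1}
Step 2: reserve R2 C 1 -> on_hand[A=51 B=30 C=60] avail[A=49 B=30 C=59] open={R1,R2}
Step 3: commit R2 -> on_hand[A=51 B=30 C=59] avail[A=49 B=30 C=59] open={R1}
Step 4: reserve R3 B 8 -> on_hand[A=51 B=30 C=59] avail[A=49 B=22 C=59] open={R1,R3}
Step 5: commit R3 -> on_hand[A=51 B=22 C=59] avail[A=49 B=22 C=59] open={R1}
Step 6: cancel R1 -> on_hand[A=51 B=22 C=59] avail[A=51 B=22 C=59] open={}
Step 7: reserve R4 A 2 -> on_hand[A=51 B=22 C=59] avail[A=49 B=22 C=59] open={R4}
Step 8: commit R4 -> on_hand[A=49 B=22 C=59] avail[A=49 B=22 C=59] open={}
Step 9: reserve R5 C 1 -> on_hand[A=49 B=22 C=59] avail[A=49 B=22 C=58] open={R5}
Step 10: reserve R6 C 8 -> on_hand[A=49 B=22 C=59] avail[A=49 B=22 C=50] open={R5,R6}
Step 11: reserve R7 C 9 -> on_hand[A=49 B=22 C=59] avail[A=49 B=22 C=41] open={R5,R6,R7}
Step 12: reserve R8 A 2 -> on_hand[A=49 B=22 C=59] avail[A=47 B=22 C=41] open={R5,R6,R7,R8}
Step 13: reserve R9 B 1 -> on_hand[A=49 B=22 C=59] avail[A=47 B=21 C=41] open={R5,R6,R7,R8,R9}
Open reservations: ['R5', 'R6', 'R7', 'R8', 'R9'] -> 5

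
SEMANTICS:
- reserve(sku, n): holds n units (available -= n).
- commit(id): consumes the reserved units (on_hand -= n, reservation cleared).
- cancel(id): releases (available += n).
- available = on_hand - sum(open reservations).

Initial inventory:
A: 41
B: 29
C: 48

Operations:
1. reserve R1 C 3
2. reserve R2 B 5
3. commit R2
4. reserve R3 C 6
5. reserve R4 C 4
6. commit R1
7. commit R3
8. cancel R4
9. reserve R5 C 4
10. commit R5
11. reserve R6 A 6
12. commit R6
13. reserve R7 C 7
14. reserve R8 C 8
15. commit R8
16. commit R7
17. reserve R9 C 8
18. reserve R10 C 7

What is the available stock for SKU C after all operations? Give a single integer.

Step 1: reserve R1 C 3 -> on_hand[A=41 B=29 C=48] avail[A=41 B=29 C=45] open={R1}
Step 2: reserve R2 B 5 -> on_hand[A=41 B=29 C=48] avail[A=41 B=24 C=45] open={R1,R2}
Step 3: commit R2 -> on_hand[A=41 B=24 C=48] avail[A=41 B=24 C=45] open={R1}
Step 4: reserve R3 C 6 -> on_hand[A=41 B=24 C=48] avail[A=41 B=24 C=39] open={R1,R3}
Step 5: reserve R4 C 4 -> on_hand[A=41 B=24 C=48] avail[A=41 B=24 C=35] open={R1,R3,R4}
Step 6: commit R1 -> on_hand[A=41 B=24 C=45] avail[A=41 B=24 C=35] open={R3,R4}
Step 7: commit R3 -> on_hand[A=41 B=24 C=39] avail[A=41 B=24 C=35] open={R4}
Step 8: cancel R4 -> on_hand[A=41 B=24 C=39] avail[A=41 B=24 C=39] open={}
Step 9: reserve R5 C 4 -> on_hand[A=41 B=24 C=39] avail[A=41 B=24 C=35] open={R5}
Step 10: commit R5 -> on_hand[A=41 B=24 C=35] avail[A=41 B=24 C=35] open={}
Step 11: reserve R6 A 6 -> on_hand[A=41 B=24 C=35] avail[A=35 B=24 C=35] open={R6}
Step 12: commit R6 -> on_hand[A=35 B=24 C=35] avail[A=35 B=24 C=35] open={}
Step 13: reserve R7 C 7 -> on_hand[A=35 B=24 C=35] avail[A=35 B=24 C=28] open={R7}
Step 14: reserve R8 C 8 -> on_hand[A=35 B=24 C=35] avail[A=35 B=24 C=20] open={R7,R8}
Step 15: commit R8 -> on_hand[A=35 B=24 C=27] avail[A=35 B=24 C=20] open={R7}
Step 16: commit R7 -> on_hand[A=35 B=24 C=20] avail[A=35 B=24 C=20] open={}
Step 17: reserve R9 C 8 -> on_hand[A=35 B=24 C=20] avail[A=35 B=24 C=12] open={R9}
Step 18: reserve R10 C 7 -> on_hand[A=35 B=24 C=20] avail[A=35 B=24 C=5] open={R10,R9}
Final available[C] = 5

Answer: 5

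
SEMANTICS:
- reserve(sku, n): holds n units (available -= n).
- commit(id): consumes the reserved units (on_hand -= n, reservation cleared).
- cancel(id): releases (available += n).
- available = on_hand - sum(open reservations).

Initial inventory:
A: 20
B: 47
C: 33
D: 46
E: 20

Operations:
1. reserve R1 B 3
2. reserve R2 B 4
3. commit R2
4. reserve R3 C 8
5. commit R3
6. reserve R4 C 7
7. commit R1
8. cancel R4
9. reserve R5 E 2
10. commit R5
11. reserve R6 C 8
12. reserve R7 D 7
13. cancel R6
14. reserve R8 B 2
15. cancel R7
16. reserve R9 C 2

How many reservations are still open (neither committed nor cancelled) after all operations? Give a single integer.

Step 1: reserve R1 B 3 -> on_hand[A=20 B=47 C=33 D=46 E=20] avail[A=20 B=44 C=33 D=46 E=20] open={R1}
Step 2: reserve R2 B 4 -> on_hand[A=20 B=47 C=33 D=46 E=20] avail[A=20 B=40 C=33 D=46 E=20] open={R1,R2}
Step 3: commit R2 -> on_hand[A=20 B=43 C=33 D=46 E=20] avail[A=20 B=40 C=33 D=46 E=20] open={R1}
Step 4: reserve R3 C 8 -> on_hand[A=20 B=43 C=33 D=46 E=20] avail[A=20 B=40 C=25 D=46 E=20] open={R1,R3}
Step 5: commit R3 -> on_hand[A=20 B=43 C=25 D=46 E=20] avail[A=20 B=40 C=25 D=46 E=20] open={R1}
Step 6: reserve R4 C 7 -> on_hand[A=20 B=43 C=25 D=46 E=20] avail[A=20 B=40 C=18 D=46 E=20] open={R1,R4}
Step 7: commit R1 -> on_hand[A=20 B=40 C=25 D=46 E=20] avail[A=20 B=40 C=18 D=46 E=20] open={R4}
Step 8: cancel R4 -> on_hand[A=20 B=40 C=25 D=46 E=20] avail[A=20 B=40 C=25 D=46 E=20] open={}
Step 9: reserve R5 E 2 -> on_hand[A=20 B=40 C=25 D=46 E=20] avail[A=20 B=40 C=25 D=46 E=18] open={R5}
Step 10: commit R5 -> on_hand[A=20 B=40 C=25 D=46 E=18] avail[A=20 B=40 C=25 D=46 E=18] open={}
Step 11: reserve R6 C 8 -> on_hand[A=20 B=40 C=25 D=46 E=18] avail[A=20 B=40 C=17 D=46 E=18] open={R6}
Step 12: reserve R7 D 7 -> on_hand[A=20 B=40 C=25 D=46 E=18] avail[A=20 B=40 C=17 D=39 E=18] open={R6,R7}
Step 13: cancel R6 -> on_hand[A=20 B=40 C=25 D=46 E=18] avail[A=20 B=40 C=25 D=39 E=18] open={R7}
Step 14: reserve R8 B 2 -> on_hand[A=20 B=40 C=25 D=46 E=18] avail[A=20 B=38 C=25 D=39 E=18] open={R7,R8}
Step 15: cancel R7 -> on_hand[A=20 B=40 C=25 D=46 E=18] avail[A=20 B=38 C=25 D=46 E=18] open={R8}
Step 16: reserve R9 C 2 -> on_hand[A=20 B=40 C=25 D=46 E=18] avail[A=20 B=38 C=23 D=46 E=18] open={R8,R9}
Open reservations: ['R8', 'R9'] -> 2

Answer: 2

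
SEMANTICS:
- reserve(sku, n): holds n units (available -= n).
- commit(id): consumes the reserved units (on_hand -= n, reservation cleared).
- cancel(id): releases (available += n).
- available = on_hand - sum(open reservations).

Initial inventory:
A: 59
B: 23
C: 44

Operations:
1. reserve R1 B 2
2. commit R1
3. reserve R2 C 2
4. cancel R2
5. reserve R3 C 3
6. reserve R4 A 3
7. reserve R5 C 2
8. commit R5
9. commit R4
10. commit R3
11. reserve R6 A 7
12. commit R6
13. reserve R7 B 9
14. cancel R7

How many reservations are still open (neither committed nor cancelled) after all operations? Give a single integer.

Answer: 0

Derivation:
Step 1: reserve R1 B 2 -> on_hand[A=59 B=23 C=44] avail[A=59 B=21 C=44] open={R1}
Step 2: commit R1 -> on_hand[A=59 B=21 C=44] avail[A=59 B=21 C=44] open={}
Step 3: reserve R2 C 2 -> on_hand[A=59 B=21 C=44] avail[A=59 B=21 C=42] open={R2}
Step 4: cancel R2 -> on_hand[A=59 B=21 C=44] avail[A=59 B=21 C=44] open={}
Step 5: reserve R3 C 3 -> on_hand[A=59 B=21 C=44] avail[A=59 B=21 C=41] open={R3}
Step 6: reserve R4 A 3 -> on_hand[A=59 B=21 C=44] avail[A=56 B=21 C=41] open={R3,R4}
Step 7: reserve R5 C 2 -> on_hand[A=59 B=21 C=44] avail[A=56 B=21 C=39] open={R3,R4,R5}
Step 8: commit R5 -> on_hand[A=59 B=21 C=42] avail[A=56 B=21 C=39] open={R3,R4}
Step 9: commit R4 -> on_hand[A=56 B=21 C=42] avail[A=56 B=21 C=39] open={R3}
Step 10: commit R3 -> on_hand[A=56 B=21 C=39] avail[A=56 B=21 C=39] open={}
Step 11: reserve R6 A 7 -> on_hand[A=56 B=21 C=39] avail[A=49 B=21 C=39] open={R6}
Step 12: commit R6 -> on_hand[A=49 B=21 C=39] avail[A=49 B=21 C=39] open={}
Step 13: reserve R7 B 9 -> on_hand[A=49 B=21 C=39] avail[A=49 B=12 C=39] open={R7}
Step 14: cancel R7 -> on_hand[A=49 B=21 C=39] avail[A=49 B=21 C=39] open={}
Open reservations: [] -> 0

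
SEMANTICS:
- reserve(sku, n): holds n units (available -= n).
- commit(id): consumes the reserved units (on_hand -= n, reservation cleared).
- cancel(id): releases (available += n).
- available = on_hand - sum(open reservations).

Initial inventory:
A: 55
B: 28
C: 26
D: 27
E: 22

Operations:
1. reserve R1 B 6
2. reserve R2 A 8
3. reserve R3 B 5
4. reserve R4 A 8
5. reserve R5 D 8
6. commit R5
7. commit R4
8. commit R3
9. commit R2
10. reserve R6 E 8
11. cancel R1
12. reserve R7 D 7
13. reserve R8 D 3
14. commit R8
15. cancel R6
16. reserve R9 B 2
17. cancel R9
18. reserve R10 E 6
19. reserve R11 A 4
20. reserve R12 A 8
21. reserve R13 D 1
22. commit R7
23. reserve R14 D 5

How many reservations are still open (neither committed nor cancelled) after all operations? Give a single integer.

Step 1: reserve R1 B 6 -> on_hand[A=55 B=28 C=26 D=27 E=22] avail[A=55 B=22 C=26 D=27 E=22] open={R1}
Step 2: reserve R2 A 8 -> on_hand[A=55 B=28 C=26 D=27 E=22] avail[A=47 B=22 C=26 D=27 E=22] open={R1,R2}
Step 3: reserve R3 B 5 -> on_hand[A=55 B=28 C=26 D=27 E=22] avail[A=47 B=17 C=26 D=27 E=22] open={R1,R2,R3}
Step 4: reserve R4 A 8 -> on_hand[A=55 B=28 C=26 D=27 E=22] avail[A=39 B=17 C=26 D=27 E=22] open={R1,R2,R3,R4}
Step 5: reserve R5 D 8 -> on_hand[A=55 B=28 C=26 D=27 E=22] avail[A=39 B=17 C=26 D=19 E=22] open={R1,R2,R3,R4,R5}
Step 6: commit R5 -> on_hand[A=55 B=28 C=26 D=19 E=22] avail[A=39 B=17 C=26 D=19 E=22] open={R1,R2,R3,R4}
Step 7: commit R4 -> on_hand[A=47 B=28 C=26 D=19 E=22] avail[A=39 B=17 C=26 D=19 E=22] open={R1,R2,R3}
Step 8: commit R3 -> on_hand[A=47 B=23 C=26 D=19 E=22] avail[A=39 B=17 C=26 D=19 E=22] open={R1,R2}
Step 9: commit R2 -> on_hand[A=39 B=23 C=26 D=19 E=22] avail[A=39 B=17 C=26 D=19 E=22] open={R1}
Step 10: reserve R6 E 8 -> on_hand[A=39 B=23 C=26 D=19 E=22] avail[A=39 B=17 C=26 D=19 E=14] open={R1,R6}
Step 11: cancel R1 -> on_hand[A=39 B=23 C=26 D=19 E=22] avail[A=39 B=23 C=26 D=19 E=14] open={R6}
Step 12: reserve R7 D 7 -> on_hand[A=39 B=23 C=26 D=19 E=22] avail[A=39 B=23 C=26 D=12 E=14] open={R6,R7}
Step 13: reserve R8 D 3 -> on_hand[A=39 B=23 C=26 D=19 E=22] avail[A=39 B=23 C=26 D=9 E=14] open={R6,R7,R8}
Step 14: commit R8 -> on_hand[A=39 B=23 C=26 D=16 E=22] avail[A=39 B=23 C=26 D=9 E=14] open={R6,R7}
Step 15: cancel R6 -> on_hand[A=39 B=23 C=26 D=16 E=22] avail[A=39 B=23 C=26 D=9 E=22] open={R7}
Step 16: reserve R9 B 2 -> on_hand[A=39 B=23 C=26 D=16 E=22] avail[A=39 B=21 C=26 D=9 E=22] open={R7,R9}
Step 17: cancel R9 -> on_hand[A=39 B=23 C=26 D=16 E=22] avail[A=39 B=23 C=26 D=9 E=22] open={R7}
Step 18: reserve R10 E 6 -> on_hand[A=39 B=23 C=26 D=16 E=22] avail[A=39 B=23 C=26 D=9 E=16] open={R10,R7}
Step 19: reserve R11 A 4 -> on_hand[A=39 B=23 C=26 D=16 E=22] avail[A=35 B=23 C=26 D=9 E=16] open={R10,R11,R7}
Step 20: reserve R12 A 8 -> on_hand[A=39 B=23 C=26 D=16 E=22] avail[A=27 B=23 C=26 D=9 E=16] open={R10,R11,R12,R7}
Step 21: reserve R13 D 1 -> on_hand[A=39 B=23 C=26 D=16 E=22] avail[A=27 B=23 C=26 D=8 E=16] open={R10,R11,R12,R13,R7}
Step 22: commit R7 -> on_hand[A=39 B=23 C=26 D=9 E=22] avail[A=27 B=23 C=26 D=8 E=16] open={R10,R11,R12,R13}
Step 23: reserve R14 D 5 -> on_hand[A=39 B=23 C=26 D=9 E=22] avail[A=27 B=23 C=26 D=3 E=16] open={R10,R11,R12,R13,R14}
Open reservations: ['R10', 'R11', 'R12', 'R13', 'R14'] -> 5

Answer: 5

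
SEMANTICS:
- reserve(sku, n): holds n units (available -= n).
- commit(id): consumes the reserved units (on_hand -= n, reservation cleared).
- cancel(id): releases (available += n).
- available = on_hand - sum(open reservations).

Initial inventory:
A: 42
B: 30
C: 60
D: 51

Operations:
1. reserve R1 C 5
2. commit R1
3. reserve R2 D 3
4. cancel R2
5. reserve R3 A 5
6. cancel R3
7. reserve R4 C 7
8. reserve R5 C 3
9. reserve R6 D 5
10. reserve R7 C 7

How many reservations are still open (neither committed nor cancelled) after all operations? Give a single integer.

Step 1: reserve R1 C 5 -> on_hand[A=42 B=30 C=60 D=51] avail[A=42 B=30 C=55 D=51] open={R1}
Step 2: commit R1 -> on_hand[A=42 B=30 C=55 D=51] avail[A=42 B=30 C=55 D=51] open={}
Step 3: reserve R2 D 3 -> on_hand[A=42 B=30 C=55 D=51] avail[A=42 B=30 C=55 D=48] open={R2}
Step 4: cancel R2 -> on_hand[A=42 B=30 C=55 D=51] avail[A=42 B=30 C=55 D=51] open={}
Step 5: reserve R3 A 5 -> on_hand[A=42 B=30 C=55 D=51] avail[A=37 B=30 C=55 D=51] open={R3}
Step 6: cancel R3 -> on_hand[A=42 B=30 C=55 D=51] avail[A=42 B=30 C=55 D=51] open={}
Step 7: reserve R4 C 7 -> on_hand[A=42 B=30 C=55 D=51] avail[A=42 B=30 C=48 D=51] open={R4}
Step 8: reserve R5 C 3 -> on_hand[A=42 B=30 C=55 D=51] avail[A=42 B=30 C=45 D=51] open={R4,R5}
Step 9: reserve R6 D 5 -> on_hand[A=42 B=30 C=55 D=51] avail[A=42 B=30 C=45 D=46] open={R4,R5,R6}
Step 10: reserve R7 C 7 -> on_hand[A=42 B=30 C=55 D=51] avail[A=42 B=30 C=38 D=46] open={R4,R5,R6,R7}
Open reservations: ['R4', 'R5', 'R6', 'R7'] -> 4

Answer: 4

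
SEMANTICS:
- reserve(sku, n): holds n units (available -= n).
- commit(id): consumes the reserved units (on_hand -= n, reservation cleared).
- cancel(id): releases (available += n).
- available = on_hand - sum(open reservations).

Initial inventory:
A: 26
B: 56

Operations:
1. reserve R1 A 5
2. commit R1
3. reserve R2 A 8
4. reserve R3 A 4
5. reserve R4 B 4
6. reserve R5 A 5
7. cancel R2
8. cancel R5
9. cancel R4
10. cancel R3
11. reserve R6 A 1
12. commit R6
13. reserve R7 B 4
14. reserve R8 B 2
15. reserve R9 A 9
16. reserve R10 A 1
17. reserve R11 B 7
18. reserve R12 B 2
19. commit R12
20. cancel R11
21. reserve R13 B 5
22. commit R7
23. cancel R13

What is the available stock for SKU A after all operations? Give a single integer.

Answer: 10

Derivation:
Step 1: reserve R1 A 5 -> on_hand[A=26 B=56] avail[A=21 B=56] open={R1}
Step 2: commit R1 -> on_hand[A=21 B=56] avail[A=21 B=56] open={}
Step 3: reserve R2 A 8 -> on_hand[A=21 B=56] avail[A=13 B=56] open={R2}
Step 4: reserve R3 A 4 -> on_hand[A=21 B=56] avail[A=9 B=56] open={R2,R3}
Step 5: reserve R4 B 4 -> on_hand[A=21 B=56] avail[A=9 B=52] open={R2,R3,R4}
Step 6: reserve R5 A 5 -> on_hand[A=21 B=56] avail[A=4 B=52] open={R2,R3,R4,R5}
Step 7: cancel R2 -> on_hand[A=21 B=56] avail[A=12 B=52] open={R3,R4,R5}
Step 8: cancel R5 -> on_hand[A=21 B=56] avail[A=17 B=52] open={R3,R4}
Step 9: cancel R4 -> on_hand[A=21 B=56] avail[A=17 B=56] open={R3}
Step 10: cancel R3 -> on_hand[A=21 B=56] avail[A=21 B=56] open={}
Step 11: reserve R6 A 1 -> on_hand[A=21 B=56] avail[A=20 B=56] open={R6}
Step 12: commit R6 -> on_hand[A=20 B=56] avail[A=20 B=56] open={}
Step 13: reserve R7 B 4 -> on_hand[A=20 B=56] avail[A=20 B=52] open={R7}
Step 14: reserve R8 B 2 -> on_hand[A=20 B=56] avail[A=20 B=50] open={R7,R8}
Step 15: reserve R9 A 9 -> on_hand[A=20 B=56] avail[A=11 B=50] open={R7,R8,R9}
Step 16: reserve R10 A 1 -> on_hand[A=20 B=56] avail[A=10 B=50] open={R10,R7,R8,R9}
Step 17: reserve R11 B 7 -> on_hand[A=20 B=56] avail[A=10 B=43] open={R10,R11,R7,R8,R9}
Step 18: reserve R12 B 2 -> on_hand[A=20 B=56] avail[A=10 B=41] open={R10,R11,R12,R7,R8,R9}
Step 19: commit R12 -> on_hand[A=20 B=54] avail[A=10 B=41] open={R10,R11,R7,R8,R9}
Step 20: cancel R11 -> on_hand[A=20 B=54] avail[A=10 B=48] open={R10,R7,R8,R9}
Step 21: reserve R13 B 5 -> on_hand[A=20 B=54] avail[A=10 B=43] open={R10,R13,R7,R8,R9}
Step 22: commit R7 -> on_hand[A=20 B=50] avail[A=10 B=43] open={R10,R13,R8,R9}
Step 23: cancel R13 -> on_hand[A=20 B=50] avail[A=10 B=48] open={R10,R8,R9}
Final available[A] = 10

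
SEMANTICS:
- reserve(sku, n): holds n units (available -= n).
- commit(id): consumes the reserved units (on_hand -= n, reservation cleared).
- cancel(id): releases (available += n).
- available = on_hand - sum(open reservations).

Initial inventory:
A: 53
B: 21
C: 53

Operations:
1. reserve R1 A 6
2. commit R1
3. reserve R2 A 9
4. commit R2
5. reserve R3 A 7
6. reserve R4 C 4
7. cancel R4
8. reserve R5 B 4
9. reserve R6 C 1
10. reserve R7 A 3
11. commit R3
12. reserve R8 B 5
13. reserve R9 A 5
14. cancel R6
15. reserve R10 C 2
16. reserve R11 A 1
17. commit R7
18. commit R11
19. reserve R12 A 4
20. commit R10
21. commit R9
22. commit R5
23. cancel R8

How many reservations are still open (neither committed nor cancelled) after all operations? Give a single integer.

Step 1: reserve R1 A 6 -> on_hand[A=53 B=21 C=53] avail[A=47 B=21 C=53] open={R1}
Step 2: commit R1 -> on_hand[A=47 B=21 C=53] avail[A=47 B=21 C=53] open={}
Step 3: reserve R2 A 9 -> on_hand[A=47 B=21 C=53] avail[A=38 B=21 C=53] open={R2}
Step 4: commit R2 -> on_hand[A=38 B=21 C=53] avail[A=38 B=21 C=53] open={}
Step 5: reserve R3 A 7 -> on_hand[A=38 B=21 C=53] avail[A=31 B=21 C=53] open={R3}
Step 6: reserve R4 C 4 -> on_hand[A=38 B=21 C=53] avail[A=31 B=21 C=49] open={R3,R4}
Step 7: cancel R4 -> on_hand[A=38 B=21 C=53] avail[A=31 B=21 C=53] open={R3}
Step 8: reserve R5 B 4 -> on_hand[A=38 B=21 C=53] avail[A=31 B=17 C=53] open={R3,R5}
Step 9: reserve R6 C 1 -> on_hand[A=38 B=21 C=53] avail[A=31 B=17 C=52] open={R3,R5,R6}
Step 10: reserve R7 A 3 -> on_hand[A=38 B=21 C=53] avail[A=28 B=17 C=52] open={R3,R5,R6,R7}
Step 11: commit R3 -> on_hand[A=31 B=21 C=53] avail[A=28 B=17 C=52] open={R5,R6,R7}
Step 12: reserve R8 B 5 -> on_hand[A=31 B=21 C=53] avail[A=28 B=12 C=52] open={R5,R6,R7,R8}
Step 13: reserve R9 A 5 -> on_hand[A=31 B=21 C=53] avail[A=23 B=12 C=52] open={R5,R6,R7,R8,R9}
Step 14: cancel R6 -> on_hand[A=31 B=21 C=53] avail[A=23 B=12 C=53] open={R5,R7,R8,R9}
Step 15: reserve R10 C 2 -> on_hand[A=31 B=21 C=53] avail[A=23 B=12 C=51] open={R10,R5,R7,R8,R9}
Step 16: reserve R11 A 1 -> on_hand[A=31 B=21 C=53] avail[A=22 B=12 C=51] open={R10,R11,R5,R7,R8,R9}
Step 17: commit R7 -> on_hand[A=28 B=21 C=53] avail[A=22 B=12 C=51] open={R10,R11,R5,R8,R9}
Step 18: commit R11 -> on_hand[A=27 B=21 C=53] avail[A=22 B=12 C=51] open={R10,R5,R8,R9}
Step 19: reserve R12 A 4 -> on_hand[A=27 B=21 C=53] avail[A=18 B=12 C=51] open={R10,R12,R5,R8,R9}
Step 20: commit R10 -> on_hand[A=27 B=21 C=51] avail[A=18 B=12 C=51] open={R12,R5,R8,R9}
Step 21: commit R9 -> on_hand[A=22 B=21 C=51] avail[A=18 B=12 C=51] open={R12,R5,R8}
Step 22: commit R5 -> on_hand[A=22 B=17 C=51] avail[A=18 B=12 C=51] open={R12,R8}
Step 23: cancel R8 -> on_hand[A=22 B=17 C=51] avail[A=18 B=17 C=51] open={R12}
Open reservations: ['R12'] -> 1

Answer: 1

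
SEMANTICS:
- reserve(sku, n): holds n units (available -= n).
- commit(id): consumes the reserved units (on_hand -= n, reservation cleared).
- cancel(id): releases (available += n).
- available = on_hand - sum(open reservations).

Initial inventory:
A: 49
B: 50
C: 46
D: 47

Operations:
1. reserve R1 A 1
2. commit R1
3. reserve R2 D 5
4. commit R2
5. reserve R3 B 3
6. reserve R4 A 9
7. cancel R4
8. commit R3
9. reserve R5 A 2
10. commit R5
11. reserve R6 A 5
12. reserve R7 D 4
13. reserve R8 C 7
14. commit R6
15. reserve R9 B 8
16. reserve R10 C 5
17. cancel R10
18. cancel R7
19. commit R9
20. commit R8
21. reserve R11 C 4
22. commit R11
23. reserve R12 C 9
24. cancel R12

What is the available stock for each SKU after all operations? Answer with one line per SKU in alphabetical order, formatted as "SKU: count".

Answer: A: 41
B: 39
C: 35
D: 42

Derivation:
Step 1: reserve R1 A 1 -> on_hand[A=49 B=50 C=46 D=47] avail[A=48 B=50 C=46 D=47] open={R1}
Step 2: commit R1 -> on_hand[A=48 B=50 C=46 D=47] avail[A=48 B=50 C=46 D=47] open={}
Step 3: reserve R2 D 5 -> on_hand[A=48 B=50 C=46 D=47] avail[A=48 B=50 C=46 D=42] open={R2}
Step 4: commit R2 -> on_hand[A=48 B=50 C=46 D=42] avail[A=48 B=50 C=46 D=42] open={}
Step 5: reserve R3 B 3 -> on_hand[A=48 B=50 C=46 D=42] avail[A=48 B=47 C=46 D=42] open={R3}
Step 6: reserve R4 A 9 -> on_hand[A=48 B=50 C=46 D=42] avail[A=39 B=47 C=46 D=42] open={R3,R4}
Step 7: cancel R4 -> on_hand[A=48 B=50 C=46 D=42] avail[A=48 B=47 C=46 D=42] open={R3}
Step 8: commit R3 -> on_hand[A=48 B=47 C=46 D=42] avail[A=48 B=47 C=46 D=42] open={}
Step 9: reserve R5 A 2 -> on_hand[A=48 B=47 C=46 D=42] avail[A=46 B=47 C=46 D=42] open={R5}
Step 10: commit R5 -> on_hand[A=46 B=47 C=46 D=42] avail[A=46 B=47 C=46 D=42] open={}
Step 11: reserve R6 A 5 -> on_hand[A=46 B=47 C=46 D=42] avail[A=41 B=47 C=46 D=42] open={R6}
Step 12: reserve R7 D 4 -> on_hand[A=46 B=47 C=46 D=42] avail[A=41 B=47 C=46 D=38] open={R6,R7}
Step 13: reserve R8 C 7 -> on_hand[A=46 B=47 C=46 D=42] avail[A=41 B=47 C=39 D=38] open={R6,R7,R8}
Step 14: commit R6 -> on_hand[A=41 B=47 C=46 D=42] avail[A=41 B=47 C=39 D=38] open={R7,R8}
Step 15: reserve R9 B 8 -> on_hand[A=41 B=47 C=46 D=42] avail[A=41 B=39 C=39 D=38] open={R7,R8,R9}
Step 16: reserve R10 C 5 -> on_hand[A=41 B=47 C=46 D=42] avail[A=41 B=39 C=34 D=38] open={R10,R7,R8,R9}
Step 17: cancel R10 -> on_hand[A=41 B=47 C=46 D=42] avail[A=41 B=39 C=39 D=38] open={R7,R8,R9}
Step 18: cancel R7 -> on_hand[A=41 B=47 C=46 D=42] avail[A=41 B=39 C=39 D=42] open={R8,R9}
Step 19: commit R9 -> on_hand[A=41 B=39 C=46 D=42] avail[A=41 B=39 C=39 D=42] open={R8}
Step 20: commit R8 -> on_hand[A=41 B=39 C=39 D=42] avail[A=41 B=39 C=39 D=42] open={}
Step 21: reserve R11 C 4 -> on_hand[A=41 B=39 C=39 D=42] avail[A=41 B=39 C=35 D=42] open={R11}
Step 22: commit R11 -> on_hand[A=41 B=39 C=35 D=42] avail[A=41 B=39 C=35 D=42] open={}
Step 23: reserve R12 C 9 -> on_hand[A=41 B=39 C=35 D=42] avail[A=41 B=39 C=26 D=42] open={R12}
Step 24: cancel R12 -> on_hand[A=41 B=39 C=35 D=42] avail[A=41 B=39 C=35 D=42] open={}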